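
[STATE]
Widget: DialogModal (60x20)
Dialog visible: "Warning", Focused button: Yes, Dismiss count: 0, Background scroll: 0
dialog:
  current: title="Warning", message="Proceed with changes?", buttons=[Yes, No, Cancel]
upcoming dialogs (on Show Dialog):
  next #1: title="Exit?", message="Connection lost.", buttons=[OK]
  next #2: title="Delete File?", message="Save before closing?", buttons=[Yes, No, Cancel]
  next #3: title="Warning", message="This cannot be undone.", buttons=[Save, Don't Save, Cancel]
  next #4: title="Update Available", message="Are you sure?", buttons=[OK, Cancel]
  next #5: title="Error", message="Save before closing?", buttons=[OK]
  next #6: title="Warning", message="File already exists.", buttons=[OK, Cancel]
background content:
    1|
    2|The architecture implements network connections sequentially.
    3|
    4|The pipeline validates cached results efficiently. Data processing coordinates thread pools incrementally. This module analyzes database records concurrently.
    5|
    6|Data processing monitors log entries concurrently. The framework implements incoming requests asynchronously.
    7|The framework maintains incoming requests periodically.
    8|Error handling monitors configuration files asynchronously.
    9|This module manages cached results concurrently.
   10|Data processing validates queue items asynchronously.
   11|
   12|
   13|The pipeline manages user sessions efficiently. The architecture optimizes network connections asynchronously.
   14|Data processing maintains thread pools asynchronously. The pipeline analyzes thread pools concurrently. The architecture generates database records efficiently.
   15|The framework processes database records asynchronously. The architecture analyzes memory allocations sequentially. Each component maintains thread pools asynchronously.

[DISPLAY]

                                                            
The architecture implements network connections sequentially
                                                            
The pipeline validates cached results efficiently. Data proc
                                                            
Data processing monitors log entries concurrently. The frame
The framework maintains incoming requests periodically.     
Error handling mo┌───────────────────────┐s asynchronously. 
This module manag│        Warning        │ently.            
Data processing v│ Proceed with changes? │chronously.       
                 │  [Yes]  No   Cancel   │                  
                 └───────────────────────┘                  
The pipeline manages user sessions efficiently. The architec
Data processing maintains thread pools asynchronously. The p
The framework processes database records asynchronously. The
                                                            
                                                            
                                                            
                                                            
                                                            


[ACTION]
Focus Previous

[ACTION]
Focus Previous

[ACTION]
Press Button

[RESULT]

                                                            
The architecture implements network connections sequentially
                                                            
The pipeline validates cached results efficiently. Data proc
                                                            
Data processing monitors log entries concurrently. The frame
The framework maintains incoming requests periodically.     
Error handling monitors configuration files asynchronously. 
This module manages cached results concurrently.            
Data processing validates queue items asynchronously.       
                                                            
                                                            
The pipeline manages user sessions efficiently. The architec
Data processing maintains thread pools asynchronously. The p
The framework processes database records asynchronously. The
                                                            
                                                            
                                                            
                                                            
                                                            


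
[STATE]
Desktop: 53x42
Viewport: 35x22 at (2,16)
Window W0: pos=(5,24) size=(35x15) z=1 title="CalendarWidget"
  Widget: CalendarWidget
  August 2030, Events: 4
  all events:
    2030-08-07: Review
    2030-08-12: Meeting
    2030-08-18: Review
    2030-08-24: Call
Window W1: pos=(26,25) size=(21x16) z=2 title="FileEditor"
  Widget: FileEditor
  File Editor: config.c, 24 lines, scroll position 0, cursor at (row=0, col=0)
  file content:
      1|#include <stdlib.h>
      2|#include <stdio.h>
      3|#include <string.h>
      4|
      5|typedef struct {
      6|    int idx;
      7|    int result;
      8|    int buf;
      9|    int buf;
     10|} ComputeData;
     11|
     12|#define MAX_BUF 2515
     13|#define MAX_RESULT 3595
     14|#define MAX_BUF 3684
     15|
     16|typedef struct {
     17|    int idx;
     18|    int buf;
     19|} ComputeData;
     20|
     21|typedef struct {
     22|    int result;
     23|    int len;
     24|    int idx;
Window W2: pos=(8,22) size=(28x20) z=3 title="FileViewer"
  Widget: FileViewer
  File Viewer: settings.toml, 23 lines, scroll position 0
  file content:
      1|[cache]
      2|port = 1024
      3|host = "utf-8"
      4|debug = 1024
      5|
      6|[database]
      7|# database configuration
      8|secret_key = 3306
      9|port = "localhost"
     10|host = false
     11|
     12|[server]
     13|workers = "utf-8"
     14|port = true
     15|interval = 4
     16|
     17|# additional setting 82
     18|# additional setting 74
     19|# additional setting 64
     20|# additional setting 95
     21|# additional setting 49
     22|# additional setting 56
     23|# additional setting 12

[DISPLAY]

                                   
                                   
                                   
                                   
                                   
                                   
      ┏━━━━━━━━━━━━━━━━━━━━━━━━━━┓ 
      ┃ FileViewer               ┃ 
   ┏━━┠──────────────────────────┨━
   ┃ C┃[cache]                  ▲┃━
   ┠──┃port = 1024              █┃o
   ┃  ┃host = "utf-8"           ░┃─
   ┃Mo┃debug = 1024             ░┃<
   ┃  ┃                         ░┃<
   ┃ 5┃[database]               ░┃<
   ┃12┃# database configuration ░┃ 
   ┃19┃secret_key = 3306        ░┃t
   ┃26┃port = "localhost"       ░┃d
   ┃  ┃host = false             ░┃e
   ┃  ┃                         ░┃u
   ┃  ┃[server]                 ░┃u
   ┃  ┃workers = "utf-8"        ░┃D


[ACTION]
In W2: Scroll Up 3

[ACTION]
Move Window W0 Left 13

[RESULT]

                                   
                                   
                                   
                                   
                                   
                                   
      ┏━━━━━━━━━━━━━━━━━━━━━━━━━━┓ 
      ┃ FileViewer               ┃ 
━━━━━━┠──────────────────────────┨ 
Calend┃[cache]                  ▲┃━
──────┃port = 1024              █┃o
      ┃host = "utf-8"           ░┃─
o Tu W┃debug = 1024             ░┃<
      ┃                         ░┃<
5  6  ┃[database]               ░┃<
2* 13 ┃# database configuration ░┃ 
9 20 2┃secret_key = 3306        ░┃t
6 27 2┃port = "localhost"       ░┃d
      ┃host = false             ░┃e
      ┃                         ░┃u
      ┃[server]                 ░┃u
      ┃workers = "utf-8"        ░┃D


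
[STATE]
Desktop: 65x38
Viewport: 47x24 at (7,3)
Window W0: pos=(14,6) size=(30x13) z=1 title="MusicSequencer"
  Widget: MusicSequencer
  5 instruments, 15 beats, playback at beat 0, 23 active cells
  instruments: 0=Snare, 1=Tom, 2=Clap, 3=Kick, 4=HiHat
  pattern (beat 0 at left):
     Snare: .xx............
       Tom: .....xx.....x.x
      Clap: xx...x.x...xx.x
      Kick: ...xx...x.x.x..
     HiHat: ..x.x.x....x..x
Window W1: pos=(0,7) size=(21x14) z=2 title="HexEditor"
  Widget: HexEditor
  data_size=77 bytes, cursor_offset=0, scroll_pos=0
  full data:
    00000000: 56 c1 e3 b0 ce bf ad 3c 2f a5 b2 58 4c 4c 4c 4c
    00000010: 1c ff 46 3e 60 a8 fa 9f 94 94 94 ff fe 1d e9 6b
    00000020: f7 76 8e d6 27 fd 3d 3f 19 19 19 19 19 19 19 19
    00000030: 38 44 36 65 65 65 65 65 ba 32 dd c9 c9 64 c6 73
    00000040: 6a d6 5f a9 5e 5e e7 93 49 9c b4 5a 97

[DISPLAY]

                                               
                                               
                                               
       ┏━━━━━━━━━━━━━━━━━━━━━━━━━━━━┓          
━━━━━━━━━━━━━┓Sequencer             ┃          
itor         ┃──────────────────────┨          
─────────────┨▼12345678901234       ┃          
00  56 c1 e3 ┃·██············       ┃          
10  1c ff 46 ┃·····██·····█·█       ┃          
20  f7 76 8e ┃██···█·█···██·█       ┃          
30  38 44 36 ┃···██···█·█·█··       ┃          
40  6a d6 5f ┃··█·█·█····█··█       ┃          
             ┃                      ┃          
             ┃                      ┃          
             ┃                      ┃          
             ┃━━━━━━━━━━━━━━━━━━━━━━┛          
             ┃                                 
━━━━━━━━━━━━━┛                                 
                                               
                                               
                                               
                                               
                                               
                                               


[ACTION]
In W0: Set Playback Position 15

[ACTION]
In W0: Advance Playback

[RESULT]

                                               
                                               
                                               
       ┏━━━━━━━━━━━━━━━━━━━━━━━━━━━━┓          
━━━━━━━━━━━━━┓Sequencer             ┃          
itor         ┃──────────────────────┨          
─────────────┨0▼2345678901234       ┃          
00  56 c1 e3 ┃·██············       ┃          
10  1c ff 46 ┃·····██·····█·█       ┃          
20  f7 76 8e ┃██···█·█···██·█       ┃          
30  38 44 36 ┃···██···█·█·█··       ┃          
40  6a d6 5f ┃··█·█·█····█··█       ┃          
             ┃                      ┃          
             ┃                      ┃          
             ┃                      ┃          
             ┃━━━━━━━━━━━━━━━━━━━━━━┛          
             ┃                                 
━━━━━━━━━━━━━┛                                 
                                               
                                               
                                               
                                               
                                               
                                               


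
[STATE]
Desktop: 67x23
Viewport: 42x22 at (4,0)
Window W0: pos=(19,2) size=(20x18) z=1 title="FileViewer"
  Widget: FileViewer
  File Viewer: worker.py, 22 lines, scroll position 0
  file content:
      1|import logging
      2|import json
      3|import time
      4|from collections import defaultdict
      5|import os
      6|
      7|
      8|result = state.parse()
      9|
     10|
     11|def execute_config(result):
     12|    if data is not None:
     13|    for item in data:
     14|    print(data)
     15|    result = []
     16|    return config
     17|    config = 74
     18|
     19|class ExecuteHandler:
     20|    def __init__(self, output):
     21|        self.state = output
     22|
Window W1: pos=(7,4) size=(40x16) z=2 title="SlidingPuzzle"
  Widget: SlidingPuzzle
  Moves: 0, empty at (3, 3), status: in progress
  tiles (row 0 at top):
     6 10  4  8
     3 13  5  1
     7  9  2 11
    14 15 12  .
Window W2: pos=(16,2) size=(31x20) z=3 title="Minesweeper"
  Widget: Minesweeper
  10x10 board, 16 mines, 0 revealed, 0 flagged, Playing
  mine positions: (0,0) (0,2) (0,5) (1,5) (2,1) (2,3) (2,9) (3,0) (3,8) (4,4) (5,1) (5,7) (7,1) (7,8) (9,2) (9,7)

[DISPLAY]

                                          
                                          
            ┏━━━━━━━━━━━━━━━━━━━━━━━━━━━━━
            ┃ Minesweeper                 
   ┏━━━━━━━━┠─────────────────────────────
   ┃ Sliding┃■■■■■■■■■■                   
   ┠────────┃■■■■■■■■■■                   
   ┃┌────┬──┃■■■■■■■■■■                   
   ┃│  6 │ 1┃■■■■■■■■■■                   
   ┃├────┼──┃■■■■■■■■■■                   
   ┃│  3 │ 1┃■■■■■■■■■■                   
   ┃├────┼──┃■■■■■■■■■■                   
   ┃│  7 │  ┃■■■■■■■■■■                   
   ┃├────┼──┃■■■■■■■■■■                   
   ┃│ 14 │ 1┃■■■■■■■■■■                   
   ┃└────┴──┃                             
   ┃Moves: 0┃                             
   ┃        ┃                             
   ┃        ┃                             
   ┗━━━━━━━━┃                             
            ┃                             
            ┗━━━━━━━━━━━━━━━━━━━━━━━━━━━━━


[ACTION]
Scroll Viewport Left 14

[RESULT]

                                          
                                          
                ┏━━━━━━━━━━━━━━━━━━━━━━━━━
                ┃ Minesweeper             
       ┏━━━━━━━━┠─────────────────────────
       ┃ Sliding┃■■■■■■■■■■               
       ┠────────┃■■■■■■■■■■               
       ┃┌────┬──┃■■■■■■■■■■               
       ┃│  6 │ 1┃■■■■■■■■■■               
       ┃├────┼──┃■■■■■■■■■■               
       ┃│  3 │ 1┃■■■■■■■■■■               
       ┃├────┼──┃■■■■■■■■■■               
       ┃│  7 │  ┃■■■■■■■■■■               
       ┃├────┼──┃■■■■■■■■■■               
       ┃│ 14 │ 1┃■■■■■■■■■■               
       ┃└────┴──┃                         
       ┃Moves: 0┃                         
       ┃        ┃                         
       ┃        ┃                         
       ┗━━━━━━━━┃                         
                ┃                         
                ┗━━━━━━━━━━━━━━━━━━━━━━━━━


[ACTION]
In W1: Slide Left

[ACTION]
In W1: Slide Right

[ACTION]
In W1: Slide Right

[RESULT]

                                          
                                          
                ┏━━━━━━━━━━━━━━━━━━━━━━━━━
                ┃ Minesweeper             
       ┏━━━━━━━━┠─────────────────────────
       ┃ Sliding┃■■■■■■■■■■               
       ┠────────┃■■■■■■■■■■               
       ┃┌────┬──┃■■■■■■■■■■               
       ┃│  6 │ 1┃■■■■■■■■■■               
       ┃├────┼──┃■■■■■■■■■■               
       ┃│  3 │ 1┃■■■■■■■■■■               
       ┃├────┼──┃■■■■■■■■■■               
       ┃│  7 │  ┃■■■■■■■■■■               
       ┃├────┼──┃■■■■■■■■■■               
       ┃│ 14 │  ┃■■■■■■■■■■               
       ┃└────┴──┃                         
       ┃Moves: 2┃                         
       ┃        ┃                         
       ┃        ┃                         
       ┗━━━━━━━━┃                         
                ┃                         
                ┗━━━━━━━━━━━━━━━━━━━━━━━━━


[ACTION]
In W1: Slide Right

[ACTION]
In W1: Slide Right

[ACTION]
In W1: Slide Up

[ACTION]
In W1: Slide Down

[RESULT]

                                          
                                          
                ┏━━━━━━━━━━━━━━━━━━━━━━━━━
                ┃ Minesweeper             
       ┏━━━━━━━━┠─────────────────────────
       ┃ Sliding┃■■■■■■■■■■               
       ┠────────┃■■■■■■■■■■               
       ┃┌────┬──┃■■■■■■■■■■               
       ┃│  6 │ 1┃■■■■■■■■■■               
       ┃├────┼──┃■■■■■■■■■■               
       ┃│  3 │ 1┃■■■■■■■■■■               
       ┃├────┼──┃■■■■■■■■■■               
       ┃│    │  ┃■■■■■■■■■■               
       ┃├────┼──┃■■■■■■■■■■               
       ┃│  7 │ 1┃■■■■■■■■■■               
       ┃└────┴──┃                         
       ┃Moves: 4┃                         
       ┃        ┃                         
       ┃        ┃                         
       ┗━━━━━━━━┃                         
                ┃                         
                ┗━━━━━━━━━━━━━━━━━━━━━━━━━


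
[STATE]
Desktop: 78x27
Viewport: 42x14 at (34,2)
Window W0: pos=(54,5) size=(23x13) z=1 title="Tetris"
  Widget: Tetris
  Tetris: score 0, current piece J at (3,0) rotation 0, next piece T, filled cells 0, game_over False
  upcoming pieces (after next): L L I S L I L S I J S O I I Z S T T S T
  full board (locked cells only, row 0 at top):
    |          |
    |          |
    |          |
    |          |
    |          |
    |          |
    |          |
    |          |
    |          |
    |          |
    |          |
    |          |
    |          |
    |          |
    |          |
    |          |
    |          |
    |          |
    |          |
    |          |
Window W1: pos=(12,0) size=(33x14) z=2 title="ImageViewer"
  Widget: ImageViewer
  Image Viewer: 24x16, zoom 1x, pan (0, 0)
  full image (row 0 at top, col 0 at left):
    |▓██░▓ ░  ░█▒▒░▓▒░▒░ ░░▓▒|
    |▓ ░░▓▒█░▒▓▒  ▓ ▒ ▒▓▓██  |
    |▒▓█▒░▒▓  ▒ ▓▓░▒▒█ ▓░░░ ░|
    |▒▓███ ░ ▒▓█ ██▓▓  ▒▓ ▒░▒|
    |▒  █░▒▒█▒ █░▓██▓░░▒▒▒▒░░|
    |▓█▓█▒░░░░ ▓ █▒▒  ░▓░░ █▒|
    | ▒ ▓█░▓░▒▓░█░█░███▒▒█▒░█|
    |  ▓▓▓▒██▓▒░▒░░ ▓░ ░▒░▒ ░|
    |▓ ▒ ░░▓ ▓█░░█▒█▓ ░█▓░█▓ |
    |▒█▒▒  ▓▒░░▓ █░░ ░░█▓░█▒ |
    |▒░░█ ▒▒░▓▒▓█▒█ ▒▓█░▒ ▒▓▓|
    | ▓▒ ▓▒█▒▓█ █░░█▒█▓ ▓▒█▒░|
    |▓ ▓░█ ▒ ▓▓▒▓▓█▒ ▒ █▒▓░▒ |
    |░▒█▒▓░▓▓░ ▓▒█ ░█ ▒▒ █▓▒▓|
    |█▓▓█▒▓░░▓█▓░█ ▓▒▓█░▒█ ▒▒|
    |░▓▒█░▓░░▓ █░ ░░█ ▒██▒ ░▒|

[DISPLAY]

──────────┨                               
░▓▒       ┃                               
█         ┃                               
░ ░       ┃         ┏━━━━━━━━━━━━━━━━━━━━━
▒░▒       ┃         ┃ Tetris              
▒░░       ┃         ┠─────────────────────
 █▒       ┃         ┃          │Next:     
▒░█       ┃         ┃          │ ▒        
▒ ░       ┃         ┃          │▒▒▒       
█▓        ┃         ┃          │          
█▒        ┃         ┃          │          
━━━━━━━━━━┛         ┃          │          
                    ┃          │Score:    
                    ┃          │0         


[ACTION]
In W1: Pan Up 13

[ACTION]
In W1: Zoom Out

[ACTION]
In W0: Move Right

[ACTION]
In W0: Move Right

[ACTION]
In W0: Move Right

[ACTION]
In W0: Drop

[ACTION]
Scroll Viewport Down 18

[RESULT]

━━━━━━━━━━┛         ┃          │          
                    ┃          │Score:    
                    ┃          │0         
                    ┃          │          
                    ┗━━━━━━━━━━━━━━━━━━━━━
                                          
                                          
                                          
                                          
                                          
                                          
                                          
                                          
                                          


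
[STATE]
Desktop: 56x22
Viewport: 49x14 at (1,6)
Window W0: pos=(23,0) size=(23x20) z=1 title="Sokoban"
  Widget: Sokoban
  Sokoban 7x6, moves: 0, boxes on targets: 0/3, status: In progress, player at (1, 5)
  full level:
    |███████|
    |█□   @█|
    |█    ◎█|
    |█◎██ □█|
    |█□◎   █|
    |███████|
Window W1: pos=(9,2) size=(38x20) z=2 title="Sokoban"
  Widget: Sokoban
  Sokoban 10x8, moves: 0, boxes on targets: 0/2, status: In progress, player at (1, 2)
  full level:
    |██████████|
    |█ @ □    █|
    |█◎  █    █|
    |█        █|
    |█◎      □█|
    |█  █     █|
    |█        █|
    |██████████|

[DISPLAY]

        ┃█ @ □    █                          ┃   
        ┃█◎  █    █                          ┃   
        ┃█        █                          ┃   
        ┃█◎      □█                          ┃   
        ┃█  █     █                          ┃   
        ┃█        █                          ┃   
        ┃██████████                          ┃   
        ┃Moves: 0  0/2                       ┃   
        ┃                                    ┃   
        ┃                                    ┃   
        ┃                                    ┃   
        ┃                                    ┃   
        ┃                                    ┃   
        ┃                                    ┃   


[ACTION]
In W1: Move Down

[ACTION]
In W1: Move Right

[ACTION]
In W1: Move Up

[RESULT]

        ┃█  @□    █                          ┃   
        ┃█◎  █    █                          ┃   
        ┃█        █                          ┃   
        ┃█◎      □█                          ┃   
        ┃█  █     █                          ┃   
        ┃█        █                          ┃   
        ┃██████████                          ┃   
        ┃Moves: 3  0/2                       ┃   
        ┃                                    ┃   
        ┃                                    ┃   
        ┃                                    ┃   
        ┃                                    ┃   
        ┃                                    ┃   
        ┃                                    ┃   


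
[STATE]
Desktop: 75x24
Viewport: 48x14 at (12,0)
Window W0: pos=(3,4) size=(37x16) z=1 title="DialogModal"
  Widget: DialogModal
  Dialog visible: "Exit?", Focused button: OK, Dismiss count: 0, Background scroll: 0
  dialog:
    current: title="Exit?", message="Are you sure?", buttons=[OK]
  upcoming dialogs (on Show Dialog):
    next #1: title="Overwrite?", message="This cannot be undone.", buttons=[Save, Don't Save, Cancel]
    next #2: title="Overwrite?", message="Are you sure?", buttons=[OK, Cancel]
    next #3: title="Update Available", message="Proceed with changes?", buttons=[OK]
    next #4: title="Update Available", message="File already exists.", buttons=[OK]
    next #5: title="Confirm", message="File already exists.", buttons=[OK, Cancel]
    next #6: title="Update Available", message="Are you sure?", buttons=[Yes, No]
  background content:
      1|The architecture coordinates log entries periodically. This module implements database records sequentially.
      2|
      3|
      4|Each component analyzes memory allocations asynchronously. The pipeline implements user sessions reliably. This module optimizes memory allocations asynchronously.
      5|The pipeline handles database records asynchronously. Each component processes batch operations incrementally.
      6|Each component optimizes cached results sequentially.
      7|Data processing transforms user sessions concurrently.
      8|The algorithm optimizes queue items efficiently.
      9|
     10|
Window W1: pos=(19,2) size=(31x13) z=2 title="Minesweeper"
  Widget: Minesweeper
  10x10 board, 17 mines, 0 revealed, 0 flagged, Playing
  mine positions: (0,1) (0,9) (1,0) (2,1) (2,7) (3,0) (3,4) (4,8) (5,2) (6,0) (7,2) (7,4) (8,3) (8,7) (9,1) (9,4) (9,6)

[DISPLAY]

                                                
                                                
       ┏━━━━━━━━━━━━━━━━━━━━━━━━━━━━━┓          
       ┃ Minesweeper                 ┃          
━━━━━━━┠─────────────────────────────┨          
odal   ┃■■■■■■■■■■                   ┃          
───────┃■■■■■■■■■■                   ┃          
itectur┃■■■■■■■■■■                   ┃          
       ┃■■■■■■■■■■                   ┃          
       ┃■■■■■■■■■■                   ┃          
p┌─────┃■■■■■■■■■■                   ┃          
l│     ┃■■■■■■■■■■                   ┃          
p│ Are ┃■■■■■■■■■■                   ┃          
c│     ┃■■■■■■■■■■                   ┃          


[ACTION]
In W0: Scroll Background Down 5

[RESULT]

                                                
                                                
       ┏━━━━━━━━━━━━━━━━━━━━━━━━━━━━━┓          
       ┃ Minesweeper                 ┃          
━━━━━━━┠─────────────────────────────┨          
odal   ┃■■■■■■■■■■                   ┃          
───────┃■■■■■■■■■■                   ┃          
ponent ┃■■■■■■■■■■                   ┃          
cessing┃■■■■■■■■■■                   ┃          
rithm o┃■■■■■■■■■■                   ┃          
 ┌─────┃■■■■■■■■■■                   ┃          
 │     ┃■■■■■■■■■■                   ┃          
 │ Are ┃■■■■■■■■■■                   ┃          
 │     ┃■■■■■■■■■■                   ┃          


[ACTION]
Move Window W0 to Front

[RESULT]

                                                
                                                
       ┏━━━━━━━━━━━━━━━━━━━━━━━━━━━━━┓          
       ┃ Minesweeper                 ┃          
━━━━━━━━━━━━━━━━━━━━━━━━━━━┓─────────┨          
odal                       ┃         ┃          
───────────────────────────┨         ┃          
ponent optimizes cached res┃         ┃          
cessing transforms user ses┃         ┃          
rithm optimizes queue items┃         ┃          
 ┌───────────────┐         ┃         ┃          
 │     Exit?     │         ┃         ┃          
 │ Are you sure? │         ┃         ┃          
 │      [OK]     │         ┃         ┃          


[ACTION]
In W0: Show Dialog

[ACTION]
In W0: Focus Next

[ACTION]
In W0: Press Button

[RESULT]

                                                
                                                
       ┏━━━━━━━━━━━━━━━━━━━━━━━━━━━━━┓          
       ┃ Minesweeper                 ┃          
━━━━━━━━━━━━━━━━━━━━━━━━━━━┓─────────┨          
odal                       ┃         ┃          
───────────────────────────┨         ┃          
ponent optimizes cached res┃         ┃          
cessing transforms user ses┃         ┃          
rithm optimizes queue items┃         ┃          
                           ┃         ┃          
                           ┃         ┃          
                           ┃         ┃          
                           ┃         ┃          


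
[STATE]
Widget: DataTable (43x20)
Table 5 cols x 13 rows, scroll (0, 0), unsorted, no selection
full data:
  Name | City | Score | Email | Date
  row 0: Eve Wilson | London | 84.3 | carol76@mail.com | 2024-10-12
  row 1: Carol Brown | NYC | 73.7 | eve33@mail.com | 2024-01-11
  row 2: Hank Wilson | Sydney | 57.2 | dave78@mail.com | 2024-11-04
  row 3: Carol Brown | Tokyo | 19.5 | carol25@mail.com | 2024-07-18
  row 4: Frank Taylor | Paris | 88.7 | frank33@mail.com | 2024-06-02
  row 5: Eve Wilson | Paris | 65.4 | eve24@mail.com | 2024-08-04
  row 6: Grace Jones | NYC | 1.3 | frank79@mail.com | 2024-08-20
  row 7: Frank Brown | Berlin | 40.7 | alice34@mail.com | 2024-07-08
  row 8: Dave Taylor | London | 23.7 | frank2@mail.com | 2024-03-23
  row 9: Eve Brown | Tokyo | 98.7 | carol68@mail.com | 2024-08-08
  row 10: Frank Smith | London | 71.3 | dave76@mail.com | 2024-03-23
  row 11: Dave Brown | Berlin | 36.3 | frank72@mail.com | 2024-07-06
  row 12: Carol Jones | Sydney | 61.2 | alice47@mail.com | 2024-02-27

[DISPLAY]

Name        │City  │Score│Email           │
────────────┼──────┼─────┼────────────────┼
Eve Wilson  │London│84.3 │carol76@mail.com│
Carol Brown │NYC   │73.7 │eve33@mail.com  │
Hank Wilson │Sydney│57.2 │dave78@mail.com │
Carol Brown │Tokyo │19.5 │carol25@mail.com│
Frank Taylor│Paris │88.7 │frank33@mail.com│
Eve Wilson  │Paris │65.4 │eve24@mail.com  │
Grace Jones │NYC   │1.3  │frank79@mail.com│
Frank Brown │Berlin│40.7 │alice34@mail.com│
Dave Taylor │London│23.7 │frank2@mail.com │
Eve Brown   │Tokyo │98.7 │carol68@mail.com│
Frank Smith │London│71.3 │dave76@mail.com │
Dave Brown  │Berlin│36.3 │frank72@mail.com│
Carol Jones │Sydney│61.2 │alice47@mail.com│
                                           
                                           
                                           
                                           
                                           


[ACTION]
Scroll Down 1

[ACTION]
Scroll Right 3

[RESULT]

e        │City  │Score│Email           │Dat
─────────┼──────┼─────┼────────────────┼───
 Wilson  │London│84.3 │carol76@mail.com│202
ol Brown │NYC   │73.7 │eve33@mail.com  │202
k Wilson │Sydney│57.2 │dave78@mail.com │202
ol Brown │Tokyo │19.5 │carol25@mail.com│202
nk Taylor│Paris │88.7 │frank33@mail.com│202
 Wilson  │Paris │65.4 │eve24@mail.com  │202
ce Jones │NYC   │1.3  │frank79@mail.com│202
nk Brown │Berlin│40.7 │alice34@mail.com│202
e Taylor │London│23.7 │frank2@mail.com │202
 Brown   │Tokyo │98.7 │carol68@mail.com│202
nk Smith │London│71.3 │dave76@mail.com │202
e Brown  │Berlin│36.3 │frank72@mail.com│202
ol Jones │Sydney│61.2 │alice47@mail.com│202
                                           
                                           
                                           
                                           
                                           


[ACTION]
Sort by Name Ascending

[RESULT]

e       ▲│City  │Score│Email           │Dat
─────────┼──────┼─────┼────────────────┼───
ol Brown │NYC   │73.7 │eve33@mail.com  │202
ol Brown │Tokyo │19.5 │carol25@mail.com│202
ol Jones │Sydney│61.2 │alice47@mail.com│202
e Brown  │Berlin│36.3 │frank72@mail.com│202
e Taylor │London│23.7 │frank2@mail.com │202
 Brown   │Tokyo │98.7 │carol68@mail.com│202
 Wilson  │London│84.3 │carol76@mail.com│202
 Wilson  │Paris │65.4 │eve24@mail.com  │202
nk Brown │Berlin│40.7 │alice34@mail.com│202
nk Smith │London│71.3 │dave76@mail.com │202
nk Taylor│Paris │88.7 │frank33@mail.com│202
ce Jones │NYC   │1.3  │frank79@mail.com│202
k Wilson │Sydney│57.2 │dave78@mail.com │202
                                           
                                           
                                           
                                           
                                           


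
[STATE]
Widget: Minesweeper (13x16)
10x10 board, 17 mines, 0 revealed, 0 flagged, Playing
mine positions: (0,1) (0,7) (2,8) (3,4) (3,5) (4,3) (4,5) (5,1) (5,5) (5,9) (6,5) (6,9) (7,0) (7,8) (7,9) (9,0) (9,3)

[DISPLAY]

■■■■■■■■■■   
■■■■■■■■■■   
■■■■■■■■■■   
■■■■■■■■■■   
■■■■■■■■■■   
■■■■■■■■■■   
■■■■■■■■■■   
■■■■■■■■■■   
■■■■■■■■■■   
■■■■■■■■■■   
             
             
             
             
             
             


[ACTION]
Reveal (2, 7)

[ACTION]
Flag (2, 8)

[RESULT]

■■■■■■■■■■   
■■■■■■■■■■   
■■■■■■■1⚑■   
■■■■■■■■■■   
■■■■■■■■■■   
■■■■■■■■■■   
■■■■■■■■■■   
■■■■■■■■■■   
■■■■■■■■■■   
■■■■■■■■■■   
             
             
             
             
             
             


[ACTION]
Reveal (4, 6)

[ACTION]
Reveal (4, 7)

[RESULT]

■■■■■■■■■■   
■■■■■■■■■■   
■■■■■■■1⚑■   
■■■■■■211■   
■■■■■■3 1■   
■■■■■■3 2■   
■■■■■■214■   
■■■■■■■■■■   
■■■■■■■■■■   
■■■■■■■■■■   
             
             
             
             
             
             


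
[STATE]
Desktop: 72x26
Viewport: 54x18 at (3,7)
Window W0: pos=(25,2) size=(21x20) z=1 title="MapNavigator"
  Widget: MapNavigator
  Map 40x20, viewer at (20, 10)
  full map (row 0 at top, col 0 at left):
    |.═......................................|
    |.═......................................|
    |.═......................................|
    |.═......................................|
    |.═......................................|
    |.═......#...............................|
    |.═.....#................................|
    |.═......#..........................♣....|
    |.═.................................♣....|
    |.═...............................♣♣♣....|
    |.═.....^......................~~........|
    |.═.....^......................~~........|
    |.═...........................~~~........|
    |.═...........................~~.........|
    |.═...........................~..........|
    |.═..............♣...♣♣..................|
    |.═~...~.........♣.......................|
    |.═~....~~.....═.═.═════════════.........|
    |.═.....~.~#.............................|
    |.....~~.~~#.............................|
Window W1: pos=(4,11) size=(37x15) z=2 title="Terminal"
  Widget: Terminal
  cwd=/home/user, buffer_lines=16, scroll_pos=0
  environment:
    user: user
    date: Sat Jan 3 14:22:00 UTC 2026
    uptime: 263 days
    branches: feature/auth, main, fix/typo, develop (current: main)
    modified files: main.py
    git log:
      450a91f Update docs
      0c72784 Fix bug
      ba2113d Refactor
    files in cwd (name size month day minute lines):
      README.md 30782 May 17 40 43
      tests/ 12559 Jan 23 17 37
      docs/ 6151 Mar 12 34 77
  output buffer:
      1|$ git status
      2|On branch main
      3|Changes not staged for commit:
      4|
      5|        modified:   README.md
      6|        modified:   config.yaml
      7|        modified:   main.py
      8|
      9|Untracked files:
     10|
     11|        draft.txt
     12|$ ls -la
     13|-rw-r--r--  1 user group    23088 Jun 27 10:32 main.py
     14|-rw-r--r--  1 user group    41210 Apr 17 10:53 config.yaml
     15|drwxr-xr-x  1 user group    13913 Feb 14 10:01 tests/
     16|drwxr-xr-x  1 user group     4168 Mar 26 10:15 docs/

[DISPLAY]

                      ┃...................┃           
                      ┃...................┃           
                      ┃...................┃           
                      ┃...................┃           
 ┏━━━━━━━━━━━━━━━━━━━━━━━━━━━━━━━━━━━┓....┃           
 ┃ Terminal                          ┃....┃           
 ┠───────────────────────────────────┨....┃           
 ┃$ git status                       ┃....┃           
 ┃On branch main                     ┃...~┃           
 ┃Changes not staged for commit:     ┃...~┃           
 ┃                                   ┃...~┃           
 ┃        modified:   README.md      ┃....┃           
 ┃        modified:   config.yaml    ┃....┃           
 ┃        modified:   main.py        ┃════┃           
 ┃                                   ┃━━━━┛           
 ┃Untracked files:                   ┃                
 ┃                                   ┃                
 ┃        draft.txt                  ┃                


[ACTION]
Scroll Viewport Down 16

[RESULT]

                      ┃...................┃           
                      ┃...................┃           
                      ┃...................┃           
 ┏━━━━━━━━━━━━━━━━━━━━━━━━━━━━━━━━━━━┓....┃           
 ┃ Terminal                          ┃....┃           
 ┠───────────────────────────────────┨....┃           
 ┃$ git status                       ┃....┃           
 ┃On branch main                     ┃...~┃           
 ┃Changes not staged for commit:     ┃...~┃           
 ┃                                   ┃...~┃           
 ┃        modified:   README.md      ┃....┃           
 ┃        modified:   config.yaml    ┃....┃           
 ┃        modified:   main.py        ┃════┃           
 ┃                                   ┃━━━━┛           
 ┃Untracked files:                   ┃                
 ┃                                   ┃                
 ┃        draft.txt                  ┃                
 ┗━━━━━━━━━━━━━━━━━━━━━━━━━━━━━━━━━━━┛                


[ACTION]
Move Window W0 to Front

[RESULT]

                      ┃...................┃           
                      ┃...................┃           
                      ┃...................┃           
 ┏━━━━━━━━━━━━━━━━━━━━┃...................┃           
 ┃ Terminal           ┃...................┃           
 ┠────────────────────┃.........@.........┃           
 ┃$ git status        ┃...................┃           
 ┃On branch main      ┃..................~┃           
 ┃Changes not staged f┃..................~┃           
 ┃                    ┃..................~┃           
 ┃        modified:   ┃.....♣...♣♣........┃           
 ┃        modified:   ┃.....♣.............┃           
 ┃        modified:   ┃...═.═.════════════┃           
 ┃                    ┗━━━━━━━━━━━━━━━━━━━┛           
 ┃Untracked files:                   ┃                
 ┃                                   ┃                
 ┃        draft.txt                  ┃                
 ┗━━━━━━━━━━━━━━━━━━━━━━━━━━━━━━━━━━━┛                


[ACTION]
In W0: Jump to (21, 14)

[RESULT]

                      ┃...................┃           
                      ┃..................~┃           
                      ┃..................~┃           
 ┏━━━━━━━━━━━━━━━━━━━━┃.................~~┃           
 ┃ Terminal           ┃.................~~┃           
 ┠────────────────────┃.........@.......~.┃           
 ┃$ git status        ┃....♣...♣♣.........┃           
 ┃On branch main      ┃....♣..............┃           
 ┃Changes not staged f┃..═.═.═════════════┃           
 ┃                    ┃...................┃           
 ┃        modified:   ┃...................┃           
 ┃        modified:   ┃                   ┃           
 ┃        modified:   ┃                   ┃           
 ┃                    ┗━━━━━━━━━━━━━━━━━━━┛           
 ┃Untracked files:                   ┃                
 ┃                                   ┃                
 ┃        draft.txt                  ┃                
 ┗━━━━━━━━━━━━━━━━━━━━━━━━━━━━━━━━━━━┛                


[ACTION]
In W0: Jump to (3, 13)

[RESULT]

                      ┃      .═...........┃           
                      ┃      .═...........┃           
                      ┃      .═.....^.....┃           
 ┏━━━━━━━━━━━━━━━━━━━━┃      .═.....^.....┃           
 ┃ Terminal           ┃      .═...........┃           
 ┠────────────────────┃      .═.@.........┃           
 ┃$ git status        ┃      .═...........┃           
 ┃On branch main      ┃      .═...........┃           
 ┃Changes not staged f┃      .═~...~......┃           
 ┃                    ┃      .═~....~~....┃           
 ┃        modified:   ┃      .═.....~.~#..┃           
 ┃        modified:   ┃      .....~~.~~#..┃           
 ┃        modified:   ┃                   ┃           
 ┃                    ┗━━━━━━━━━━━━━━━━━━━┛           
 ┃Untracked files:                   ┃                
 ┃                                   ┃                
 ┃        draft.txt                  ┃                
 ┗━━━━━━━━━━━━━━━━━━━━━━━━━━━━━━━━━━━┛                
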